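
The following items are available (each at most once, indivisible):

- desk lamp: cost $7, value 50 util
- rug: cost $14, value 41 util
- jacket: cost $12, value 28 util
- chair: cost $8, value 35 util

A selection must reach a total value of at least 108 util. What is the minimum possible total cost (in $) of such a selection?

Subsets with value ≥ 108, sorted by total cost:
- desk lamp+jacket+chair: cost 27, value 113
- desk lamp+rug+chair: cost 29, value 126
Minimum cost: 27 $.

27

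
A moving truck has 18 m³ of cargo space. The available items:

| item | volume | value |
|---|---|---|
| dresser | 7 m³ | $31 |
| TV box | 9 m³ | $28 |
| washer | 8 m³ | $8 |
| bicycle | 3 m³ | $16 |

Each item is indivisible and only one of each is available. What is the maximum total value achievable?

Check high-value combinations within 18 m³:
- dresser+TV box: volume 7+9=16, value 31+28=59
- dresser+washer+bicycle: volume 7+8+3=18, value 31+8+16=55
- dresser+bicycle: volume 7+3=10, value 31+16=47
- TV box+bicycle: volume 9+3=12, value 28+16=44
Best: $59.

$59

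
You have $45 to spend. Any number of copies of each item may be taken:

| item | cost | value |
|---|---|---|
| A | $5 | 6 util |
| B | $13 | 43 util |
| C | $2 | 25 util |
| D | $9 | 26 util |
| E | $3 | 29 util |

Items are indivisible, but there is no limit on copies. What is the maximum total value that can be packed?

Best value-per-unit is C at 25/2; filling with it alone gives 22×25 = 550.
Optimal mix: 21×C + 1×E → cost 45, value 554.

554 util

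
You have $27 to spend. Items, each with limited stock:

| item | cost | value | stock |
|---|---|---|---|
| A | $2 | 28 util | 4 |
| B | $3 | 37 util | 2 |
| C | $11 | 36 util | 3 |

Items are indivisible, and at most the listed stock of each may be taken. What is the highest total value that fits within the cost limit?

222 util

Top feasible selections:
- 4×A + 2×B + 1×C: cost 25, value 222
- 3×A + 2×B + 1×C: cost 23, value 194
- 4×A + 2×B: cost 14, value 186
Best: 222 util.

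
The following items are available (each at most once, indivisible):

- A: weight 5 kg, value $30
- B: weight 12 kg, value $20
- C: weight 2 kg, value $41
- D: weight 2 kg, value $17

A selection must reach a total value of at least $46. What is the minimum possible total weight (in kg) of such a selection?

4

Subsets with value ≥ 46, sorted by total weight:
- C+D: weight 4, value 58
- A+C: weight 7, value 71
- A+D: weight 7, value 47
Minimum weight: 4 kg.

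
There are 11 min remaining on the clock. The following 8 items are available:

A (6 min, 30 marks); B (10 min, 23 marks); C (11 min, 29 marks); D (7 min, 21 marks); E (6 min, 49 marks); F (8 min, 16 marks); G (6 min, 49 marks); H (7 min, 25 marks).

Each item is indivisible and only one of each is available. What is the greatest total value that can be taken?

49 marks

Check high-value combinations within 11 min:
- E: time 6, value 49
- G: time 6, value 49
- A: time 6, value 30
- C: time 11, value 29
Best: 49 marks.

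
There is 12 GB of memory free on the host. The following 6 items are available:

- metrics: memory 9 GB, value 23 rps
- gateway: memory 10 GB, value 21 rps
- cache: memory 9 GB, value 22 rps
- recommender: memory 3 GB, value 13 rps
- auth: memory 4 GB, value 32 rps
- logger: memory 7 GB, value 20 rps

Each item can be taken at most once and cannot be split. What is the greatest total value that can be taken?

52 rps

Check high-value combinations within 12 GB:
- auth+logger: memory 4+7=11, value 32+20=52
- recommender+auth: memory 3+4=7, value 13+32=45
- metrics+recommender: memory 9+3=12, value 23+13=36
- cache+recommender: memory 9+3=12, value 22+13=35
Best: 52 rps.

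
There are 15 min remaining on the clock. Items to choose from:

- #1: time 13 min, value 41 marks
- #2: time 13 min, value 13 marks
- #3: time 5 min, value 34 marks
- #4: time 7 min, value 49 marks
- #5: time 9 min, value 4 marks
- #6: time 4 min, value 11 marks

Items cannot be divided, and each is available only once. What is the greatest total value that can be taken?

83 marks

Check high-value combinations within 15 min:
- #3+#4: time 5+7=12, value 34+49=83
- #4+#6: time 7+4=11, value 49+11=60
- #4: time 7, value 49
- #3+#6: time 5+4=9, value 34+11=45
Best: 83 marks.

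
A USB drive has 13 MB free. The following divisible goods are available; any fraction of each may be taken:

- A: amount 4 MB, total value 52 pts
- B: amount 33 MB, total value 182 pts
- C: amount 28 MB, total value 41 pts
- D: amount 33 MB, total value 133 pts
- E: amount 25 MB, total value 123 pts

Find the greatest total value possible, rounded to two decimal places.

Take in order of value per unit:
- A (52/4 per unit): all 4 → value 52, running total 52.00
- B (182/33 per unit): 9 of 33 → value 9×182/33 = 49.6364, running total 101.64
Total 101.64.

101.64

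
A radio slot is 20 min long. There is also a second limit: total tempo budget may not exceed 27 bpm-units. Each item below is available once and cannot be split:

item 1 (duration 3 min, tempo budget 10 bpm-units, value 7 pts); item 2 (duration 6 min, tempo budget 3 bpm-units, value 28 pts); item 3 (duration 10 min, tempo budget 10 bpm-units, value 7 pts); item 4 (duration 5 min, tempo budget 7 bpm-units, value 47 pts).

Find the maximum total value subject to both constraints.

82 pts

Feasible sets respecting both limits:
- item 1+item 2+item 4: duration 14, tempo budget 20, value 82
- item 2+item 4: duration 11, tempo budget 10, value 75
- item 1+item 3+item 4: duration 18, tempo budget 27, value 61
- item 1+item 4: duration 8, tempo budget 17, value 54
Best: 82 pts.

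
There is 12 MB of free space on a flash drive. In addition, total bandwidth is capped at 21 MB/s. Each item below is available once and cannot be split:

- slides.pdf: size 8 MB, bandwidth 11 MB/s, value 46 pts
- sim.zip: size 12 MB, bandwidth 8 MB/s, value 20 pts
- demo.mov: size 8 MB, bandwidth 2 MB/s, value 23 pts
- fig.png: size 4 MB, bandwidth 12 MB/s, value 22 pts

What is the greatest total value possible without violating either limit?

46 pts

Feasible sets respecting both limits:
- slides.pdf: size 8, bandwidth 11, value 46
- demo.mov+fig.png: size 12, bandwidth 14, value 45
- demo.mov: size 8, bandwidth 2, value 23
- fig.png: size 4, bandwidth 12, value 22
Best: 46 pts.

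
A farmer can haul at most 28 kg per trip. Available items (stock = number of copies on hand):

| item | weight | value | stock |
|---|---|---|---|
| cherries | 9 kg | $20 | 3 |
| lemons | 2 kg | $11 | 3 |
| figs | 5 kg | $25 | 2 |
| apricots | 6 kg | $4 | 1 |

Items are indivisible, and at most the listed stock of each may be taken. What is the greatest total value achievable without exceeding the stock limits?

Best selections within weight 28 and stock limits:
- 1×cherries + 3×lemons + 2×figs: weight 25, value 103
- 1×cherries + 2×lemons + 2×figs: weight 23, value 92
- 2×cherries + 2×figs: weight 28, value 90
- 3×lemons + 2×figs + 1×apricots: weight 22, value 87
Best: $103.

$103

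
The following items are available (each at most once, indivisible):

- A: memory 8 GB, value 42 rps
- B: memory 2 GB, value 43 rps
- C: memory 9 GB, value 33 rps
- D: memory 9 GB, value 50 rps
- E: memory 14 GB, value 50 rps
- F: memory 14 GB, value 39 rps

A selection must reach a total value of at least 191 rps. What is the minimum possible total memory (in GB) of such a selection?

42

Subsets with value ≥ 191, sorted by total memory:
- A+B+C+D+E: memory 42, value 218
- A+B+C+D+F: memory 42, value 207
Minimum memory: 42 GB.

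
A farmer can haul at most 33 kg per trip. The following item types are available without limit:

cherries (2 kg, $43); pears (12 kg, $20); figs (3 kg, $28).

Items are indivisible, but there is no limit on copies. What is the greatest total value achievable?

$688

Best value-per-unit is cherries at 43/2, and filling with it alone uses weight 16×2=32. No mix of the others beats 16×43 = 688.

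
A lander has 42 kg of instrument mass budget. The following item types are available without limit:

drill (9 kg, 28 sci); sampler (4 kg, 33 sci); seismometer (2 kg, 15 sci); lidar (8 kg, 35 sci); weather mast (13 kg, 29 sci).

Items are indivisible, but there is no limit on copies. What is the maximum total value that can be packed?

Best value-per-unit is sampler at 33/4; filling with it alone gives 10×33 = 330.
Optimal mix: 10×sampler + 1×seismometer → mass 42, value 345.

345 sci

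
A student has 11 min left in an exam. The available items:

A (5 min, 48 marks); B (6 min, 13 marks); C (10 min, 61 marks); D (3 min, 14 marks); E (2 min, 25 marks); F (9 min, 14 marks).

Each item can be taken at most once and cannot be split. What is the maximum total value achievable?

87 marks

This is a 0/1 knapsack; check combinations near the capacity.
- A+D+E: time 5+3+2=10, value 48+14+25=87
- A+E: time 5+2=7, value 48+25=73
- A+D: time 5+3=8, value 48+14=62
- C: time 10, value 61
Best: 87 marks.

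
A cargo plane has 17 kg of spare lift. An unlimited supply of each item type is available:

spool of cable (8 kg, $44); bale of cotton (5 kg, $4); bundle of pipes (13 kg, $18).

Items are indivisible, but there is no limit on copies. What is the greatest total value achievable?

Best value-per-unit is spool of cable at 44/8, and filling with it alone uses weight 2×8=16. No mix of the others beats 2×44 = 88.

$88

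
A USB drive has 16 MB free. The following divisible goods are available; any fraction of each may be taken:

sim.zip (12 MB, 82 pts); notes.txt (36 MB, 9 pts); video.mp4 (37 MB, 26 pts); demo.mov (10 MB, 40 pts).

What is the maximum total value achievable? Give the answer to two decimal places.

Take in order of value per unit:
- sim.zip (82/12 per unit): all 12 → value 82, running total 82.00
- demo.mov (40/10 per unit): 4 of 10 → value 4×40/10 = 16.0000, running total 98.00
Total 98.00.

98.00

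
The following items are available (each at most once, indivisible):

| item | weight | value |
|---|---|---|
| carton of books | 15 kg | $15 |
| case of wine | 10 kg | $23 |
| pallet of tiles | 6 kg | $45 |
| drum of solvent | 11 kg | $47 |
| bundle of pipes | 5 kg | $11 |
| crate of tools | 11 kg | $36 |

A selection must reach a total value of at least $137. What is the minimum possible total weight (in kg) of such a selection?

Subsets with value ≥ 137, sorted by total weight:
- pallet of tiles+drum of solvent+bundle of pipes+crate of tools: weight 33, value 139
- case of wine+pallet of tiles+drum of solvent+crate of tools: weight 38, value 151
- case of wine+pallet of tiles+drum of solvent+bundle of pipes+crate of tools: weight 43, value 162
- carton of books+pallet of tiles+drum of solvent+crate of tools: weight 43, value 143
Minimum weight: 33 kg.

33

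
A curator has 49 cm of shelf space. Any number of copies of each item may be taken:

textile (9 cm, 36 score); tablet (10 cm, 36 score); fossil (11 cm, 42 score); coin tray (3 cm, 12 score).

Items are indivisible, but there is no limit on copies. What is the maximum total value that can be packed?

Best value-per-unit is textile at 36/9; filling with it alone gives 5×36 = 180.
Optimal mix: 5×textile + 1×coin tray → length 48, value 192.

192 score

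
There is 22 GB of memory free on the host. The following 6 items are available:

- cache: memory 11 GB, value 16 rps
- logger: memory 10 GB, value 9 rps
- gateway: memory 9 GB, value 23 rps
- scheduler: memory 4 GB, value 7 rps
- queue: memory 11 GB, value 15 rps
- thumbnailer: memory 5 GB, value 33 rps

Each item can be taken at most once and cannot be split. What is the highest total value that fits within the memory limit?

63 rps

This is a 0/1 knapsack; check combinations near the capacity.
- gateway+scheduler+thumbnailer: memory 9+4+5=18, value 23+7+33=63
- gateway+thumbnailer: memory 9+5=14, value 23+33=56
- cache+scheduler+thumbnailer: memory 11+4+5=20, value 16+7+33=56
Best: 63 rps.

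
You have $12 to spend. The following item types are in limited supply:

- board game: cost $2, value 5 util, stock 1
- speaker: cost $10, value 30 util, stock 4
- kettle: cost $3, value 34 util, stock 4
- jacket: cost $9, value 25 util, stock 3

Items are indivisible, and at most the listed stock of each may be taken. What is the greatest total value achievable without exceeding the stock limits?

136 util

Top feasible selections:
- 4×kettle: cost 12, value 136
- 1×board game + 3×kettle: cost 11, value 107
- 3×kettle: cost 9, value 102
Best: 136 util.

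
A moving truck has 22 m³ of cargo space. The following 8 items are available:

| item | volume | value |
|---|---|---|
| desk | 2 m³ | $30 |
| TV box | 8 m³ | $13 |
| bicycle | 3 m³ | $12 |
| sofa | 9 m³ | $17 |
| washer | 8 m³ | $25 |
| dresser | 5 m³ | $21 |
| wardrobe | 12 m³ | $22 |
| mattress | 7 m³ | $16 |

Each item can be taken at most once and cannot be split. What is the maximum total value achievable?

$92

Check high-value combinations within 22 m³:
- desk+washer+dresser+mattress: volume 2+8+5+7=22, value 30+25+21+16=92
- desk+bicycle+washer+dresser: volume 2+3+8+5=18, value 30+12+25+21=88
- desk+bicycle+dresser+wardrobe: volume 2+3+5+12=22, value 30+12+21+22=85
Best: $92.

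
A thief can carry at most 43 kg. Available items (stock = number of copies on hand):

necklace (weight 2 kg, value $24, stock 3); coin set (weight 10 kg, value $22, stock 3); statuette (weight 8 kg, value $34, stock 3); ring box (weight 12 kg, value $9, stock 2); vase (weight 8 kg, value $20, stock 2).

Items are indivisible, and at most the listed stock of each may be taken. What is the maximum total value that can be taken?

$196

Best selections within weight 43 and stock limits:
- 3×necklace + 1×coin set + 3×statuette: weight 40, value 196
- 3×necklace + 3×statuette + 1×vase: weight 38, value 194
- 3×necklace + 2×coin set + 2×statuette: weight 42, value 184
Best: $196.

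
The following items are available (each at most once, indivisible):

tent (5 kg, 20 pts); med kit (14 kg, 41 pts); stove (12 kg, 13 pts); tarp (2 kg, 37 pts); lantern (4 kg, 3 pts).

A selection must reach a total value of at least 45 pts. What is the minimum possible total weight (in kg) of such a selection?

Subsets with value ≥ 45, sorted by total weight:
- tent+tarp: weight 7, value 57
- tent+tarp+lantern: weight 11, value 60
- stove+tarp: weight 14, value 50
- med kit+tarp: weight 16, value 78
Minimum weight: 7 kg.

7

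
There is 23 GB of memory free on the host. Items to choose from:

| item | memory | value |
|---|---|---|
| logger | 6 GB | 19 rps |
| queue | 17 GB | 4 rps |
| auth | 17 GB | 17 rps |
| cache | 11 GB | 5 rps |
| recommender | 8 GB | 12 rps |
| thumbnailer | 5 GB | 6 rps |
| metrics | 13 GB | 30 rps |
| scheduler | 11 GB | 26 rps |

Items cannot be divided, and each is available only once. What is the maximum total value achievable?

51 rps

Check high-value combinations within 23 GB:
- logger+thumbnailer+scheduler: memory 6+5+11=22, value 19+6+26=51
- logger+metrics: memory 6+13=19, value 19+30=49
- logger+scheduler: memory 6+11=17, value 19+26=45
- recommender+metrics: memory 8+13=21, value 12+30=42
Best: 51 rps.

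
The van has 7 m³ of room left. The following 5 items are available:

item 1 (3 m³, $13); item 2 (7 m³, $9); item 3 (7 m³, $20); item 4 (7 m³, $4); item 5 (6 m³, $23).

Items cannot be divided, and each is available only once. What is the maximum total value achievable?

Check high-value combinations within 7 m³:
- item 5: volume 6, value 23
- item 3: volume 7, value 20
- item 1: volume 3, value 13
Best: $23.

$23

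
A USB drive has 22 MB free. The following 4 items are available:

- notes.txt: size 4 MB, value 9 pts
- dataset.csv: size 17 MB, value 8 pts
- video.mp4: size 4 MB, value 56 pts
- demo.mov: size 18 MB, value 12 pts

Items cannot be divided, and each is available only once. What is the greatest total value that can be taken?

Check high-value combinations within 22 MB:
- video.mp4+demo.mov: size 4+18=22, value 56+12=68
- notes.txt+video.mp4: size 4+4=8, value 9+56=65
- dataset.csv+video.mp4: size 17+4=21, value 8+56=64
- video.mp4: size 4, value 56
- notes.txt+demo.mov: size 4+18=22, value 9+12=21
Best: 68 pts.

68 pts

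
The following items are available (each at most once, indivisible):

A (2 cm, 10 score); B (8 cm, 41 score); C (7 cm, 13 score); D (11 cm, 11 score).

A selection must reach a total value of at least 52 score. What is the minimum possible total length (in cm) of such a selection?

15

Subsets with value ≥ 52, sorted by total length:
- B+C: length 15, value 54
- A+B+C: length 17, value 64
- B+D: length 19, value 52
Minimum length: 15 cm.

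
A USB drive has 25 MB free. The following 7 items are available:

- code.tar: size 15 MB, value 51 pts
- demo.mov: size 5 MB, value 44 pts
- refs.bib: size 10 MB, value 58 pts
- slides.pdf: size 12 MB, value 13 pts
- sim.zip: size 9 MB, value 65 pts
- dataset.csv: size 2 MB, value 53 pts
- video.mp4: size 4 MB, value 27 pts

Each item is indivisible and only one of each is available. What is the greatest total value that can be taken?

Check high-value combinations within 25 MB:
- refs.bib+sim.zip+dataset.csv+video.mp4: size 10+9+2+4=25, value 58+65+53+27=203
- demo.mov+sim.zip+dataset.csv+video.mp4: size 5+9+2+4=20, value 44+65+53+27=189
- demo.mov+refs.bib+dataset.csv+video.mp4: size 5+10+2+4=21, value 44+58+53+27=182
- refs.bib+sim.zip+dataset.csv: size 10+9+2=21, value 58+65+53=176
- demo.mov+refs.bib+sim.zip: size 5+10+9=24, value 44+58+65=167
Best: 203 pts.

203 pts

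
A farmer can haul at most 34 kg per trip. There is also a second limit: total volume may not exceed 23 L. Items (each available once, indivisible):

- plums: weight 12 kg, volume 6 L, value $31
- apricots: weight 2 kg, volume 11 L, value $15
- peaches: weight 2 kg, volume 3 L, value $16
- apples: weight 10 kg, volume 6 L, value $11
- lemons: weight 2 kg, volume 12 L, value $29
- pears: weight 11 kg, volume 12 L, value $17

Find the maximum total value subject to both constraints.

Feasible sets respecting both limits:
- plums+peaches+lemons: weight 16, volume 21, value 76
- plums+peaches+pears: weight 25, volume 21, value 64
- plums+apricots+peaches: weight 16, volume 20, value 62
Best: $76.

$76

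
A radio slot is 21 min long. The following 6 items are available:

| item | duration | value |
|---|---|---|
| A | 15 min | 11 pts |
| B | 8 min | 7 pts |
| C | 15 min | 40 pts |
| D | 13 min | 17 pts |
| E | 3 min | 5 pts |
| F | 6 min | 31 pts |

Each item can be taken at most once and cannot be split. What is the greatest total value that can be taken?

71 pts

This is a 0/1 knapsack; check combinations near the capacity.
- C+F: duration 15+6=21, value 40+31=71
- D+F: duration 13+6=19, value 17+31=48
- C+E: duration 15+3=18, value 40+5=45
- B+E+F: duration 8+3+6=17, value 7+5+31=43
- A+F: duration 15+6=21, value 11+31=42
Best: 71 pts.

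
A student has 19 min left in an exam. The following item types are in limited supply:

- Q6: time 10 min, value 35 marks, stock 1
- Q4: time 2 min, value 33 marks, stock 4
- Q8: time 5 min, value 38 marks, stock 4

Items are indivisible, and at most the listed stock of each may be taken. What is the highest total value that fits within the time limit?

Top feasible selections:
- 4×Q4 + 2×Q8: time 18, value 208
- 2×Q4 + 3×Q8: time 19, value 180
Best: 208 marks.

208 marks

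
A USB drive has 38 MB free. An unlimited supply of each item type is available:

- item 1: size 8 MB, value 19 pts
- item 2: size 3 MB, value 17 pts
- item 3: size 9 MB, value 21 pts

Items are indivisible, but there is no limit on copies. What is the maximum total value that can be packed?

Best value-per-unit is item 2 at 17/3, and filling with it alone uses size 12×3=36. No mix of the others beats 12×17 = 204.

204 pts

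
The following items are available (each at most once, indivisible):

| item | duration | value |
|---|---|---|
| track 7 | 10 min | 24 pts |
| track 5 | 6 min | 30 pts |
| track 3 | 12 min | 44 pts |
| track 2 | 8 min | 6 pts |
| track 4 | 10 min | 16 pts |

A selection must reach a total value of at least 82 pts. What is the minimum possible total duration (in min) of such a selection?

28

Subsets with value ≥ 82, sorted by total duration:
- track 7+track 5+track 3: duration 28, value 98
- track 5+track 3+track 4: duration 28, value 90
Minimum duration: 28 min.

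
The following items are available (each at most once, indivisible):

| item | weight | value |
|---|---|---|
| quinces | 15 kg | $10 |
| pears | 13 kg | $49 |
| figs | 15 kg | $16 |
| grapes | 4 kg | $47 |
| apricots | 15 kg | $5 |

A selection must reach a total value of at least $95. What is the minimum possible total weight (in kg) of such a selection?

Subsets with value ≥ 95, sorted by total weight:
- pears+grapes: weight 17, value 96
- pears+figs+grapes: weight 32, value 112
- quinces+pears+grapes: weight 32, value 106
Minimum weight: 17 kg.

17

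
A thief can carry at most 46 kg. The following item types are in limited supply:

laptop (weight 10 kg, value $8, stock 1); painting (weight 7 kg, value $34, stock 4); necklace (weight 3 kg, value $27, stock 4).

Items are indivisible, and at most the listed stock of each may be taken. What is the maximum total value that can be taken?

Best selections within weight 46 and stock limits:
- 4×painting + 4×necklace: weight 40, value 244
- 1×laptop + 3×painting + 4×necklace: weight 43, value 218
- 4×painting + 3×necklace: weight 37, value 217
Best: $244.

$244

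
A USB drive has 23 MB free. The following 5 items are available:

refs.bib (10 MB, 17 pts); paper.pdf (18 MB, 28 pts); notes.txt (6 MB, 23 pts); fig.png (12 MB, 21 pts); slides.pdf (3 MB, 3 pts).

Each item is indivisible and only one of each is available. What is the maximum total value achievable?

Check high-value combinations within 23 MB:
- notes.txt+fig.png+slides.pdf: size 6+12+3=21, value 23+21+3=47
- notes.txt+fig.png: size 6+12=18, value 23+21=44
- refs.bib+notes.txt+slides.pdf: size 10+6+3=19, value 17+23+3=43
- refs.bib+notes.txt: size 10+6=16, value 17+23=40
Best: 47 pts.

47 pts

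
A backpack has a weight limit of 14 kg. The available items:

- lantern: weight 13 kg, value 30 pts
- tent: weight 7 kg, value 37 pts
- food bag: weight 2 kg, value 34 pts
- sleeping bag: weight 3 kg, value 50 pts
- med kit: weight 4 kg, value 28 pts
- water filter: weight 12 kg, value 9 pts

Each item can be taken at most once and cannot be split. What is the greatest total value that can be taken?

Check high-value combinations within 14 kg:
- tent+food bag+sleeping bag: weight 7+2+3=12, value 37+34+50=121
- tent+sleeping bag+med kit: weight 7+3+4=14, value 37+50+28=115
- food bag+sleeping bag+med kit: weight 2+3+4=9, value 34+50+28=112
- tent+food bag+med kit: weight 7+2+4=13, value 37+34+28=99
- tent+sleeping bag: weight 7+3=10, value 37+50=87
Best: 121 pts.

121 pts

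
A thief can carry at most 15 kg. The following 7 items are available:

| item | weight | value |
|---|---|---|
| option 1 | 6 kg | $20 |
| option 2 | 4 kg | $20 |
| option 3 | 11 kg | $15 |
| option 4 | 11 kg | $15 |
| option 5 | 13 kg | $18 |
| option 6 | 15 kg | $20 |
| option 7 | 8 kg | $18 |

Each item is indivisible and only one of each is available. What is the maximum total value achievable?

$40

Check high-value combinations within 15 kg:
- option 1+option 2: weight 6+4=10, value 20+20=40
- option 2+option 7: weight 4+8=12, value 20+18=38
- option 1+option 7: weight 6+8=14, value 20+18=38
Best: $40.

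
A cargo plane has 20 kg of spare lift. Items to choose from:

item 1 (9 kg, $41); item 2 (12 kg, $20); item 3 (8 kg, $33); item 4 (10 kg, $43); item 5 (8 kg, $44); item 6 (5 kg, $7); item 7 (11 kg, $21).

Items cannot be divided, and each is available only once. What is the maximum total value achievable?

Check high-value combinations within 20 kg:
- item 4+item 5: weight 10+8=18, value 43+44=87
- item 1+item 5: weight 9+8=17, value 41+44=85
- item 1+item 4: weight 9+10=19, value 41+43=84
- item 3+item 5: weight 8+8=16, value 33+44=77
Best: $87.

$87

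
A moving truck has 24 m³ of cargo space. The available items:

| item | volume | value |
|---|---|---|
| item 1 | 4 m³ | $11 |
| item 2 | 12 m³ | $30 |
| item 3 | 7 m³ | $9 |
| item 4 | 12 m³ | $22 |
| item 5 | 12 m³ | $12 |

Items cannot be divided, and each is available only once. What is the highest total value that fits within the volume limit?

$52

Check high-value combinations within 24 m³:
- item 2+item 4: volume 12+12=24, value 30+22=52
- item 1+item 2+item 3: volume 4+12+7=23, value 11+30+9=50
- item 1+item 3+item 4: volume 4+7+12=23, value 11+9+22=42
Best: $52.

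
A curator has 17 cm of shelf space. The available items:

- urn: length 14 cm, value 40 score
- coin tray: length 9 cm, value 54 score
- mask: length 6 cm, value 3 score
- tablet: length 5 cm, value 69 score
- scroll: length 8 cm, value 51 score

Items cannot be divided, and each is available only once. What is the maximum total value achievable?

123 score

Check high-value combinations within 17 cm:
- coin tray+tablet: length 9+5=14, value 54+69=123
- tablet+scroll: length 5+8=13, value 69+51=120
- coin tray+scroll: length 9+8=17, value 54+51=105
- mask+tablet: length 6+5=11, value 3+69=72
Best: 123 score.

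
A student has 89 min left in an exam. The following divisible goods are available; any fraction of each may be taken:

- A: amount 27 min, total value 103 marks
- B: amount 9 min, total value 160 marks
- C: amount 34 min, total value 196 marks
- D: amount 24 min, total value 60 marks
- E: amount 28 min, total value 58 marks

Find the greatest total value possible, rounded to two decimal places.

506.50

Take in order of value per unit:
- B (160/9 per unit): all 9 → value 160, running total 160.00
- C (196/34 per unit): all 34 → value 196, running total 356.00
- A (103/27 per unit): all 27 → value 103, running total 459.00
- D (60/24 per unit): 19 of 24 → value 19×60/24 = 47.5000, running total 506.50
Total 506.50.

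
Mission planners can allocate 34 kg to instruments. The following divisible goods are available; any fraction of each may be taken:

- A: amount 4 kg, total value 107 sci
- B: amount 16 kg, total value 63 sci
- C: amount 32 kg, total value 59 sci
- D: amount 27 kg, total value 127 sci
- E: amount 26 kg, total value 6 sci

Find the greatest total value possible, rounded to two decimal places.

245.81

Take in order of value per unit:
- A (107/4 per unit): all 4 → value 107, running total 107.00
- D (127/27 per unit): all 27 → value 127, running total 234.00
- B (63/16 per unit): 3 of 16 → value 3×63/16 = 11.8125, running total 245.81
Total 245.81.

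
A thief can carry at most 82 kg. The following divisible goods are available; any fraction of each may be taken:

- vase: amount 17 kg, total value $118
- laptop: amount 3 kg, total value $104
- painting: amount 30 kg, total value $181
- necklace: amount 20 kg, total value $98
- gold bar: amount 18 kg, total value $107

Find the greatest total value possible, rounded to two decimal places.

Take in order of value per unit:
- laptop (104/3 per unit): all 3 → value 104, running total 104.00
- vase (118/17 per unit): all 17 → value 118, running total 222.00
- painting (181/30 per unit): all 30 → value 181, running total 403.00
- gold bar (107/18 per unit): all 18 → value 107, running total 510.00
- necklace (98/20 per unit): 14 of 20 → value 14×98/20 = 68.6000, running total 578.60
Total 578.60.

578.60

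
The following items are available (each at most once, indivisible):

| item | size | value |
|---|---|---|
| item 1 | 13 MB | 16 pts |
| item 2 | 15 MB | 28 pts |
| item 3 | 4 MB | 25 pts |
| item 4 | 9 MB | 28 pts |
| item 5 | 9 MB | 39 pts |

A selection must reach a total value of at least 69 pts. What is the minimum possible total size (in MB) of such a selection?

Subsets with value ≥ 69, sorted by total size:
- item 3+item 4+item 5: size 22, value 92
- item 1+item 3+item 5: size 26, value 80
- item 1+item 3+item 4: size 26, value 69
Minimum size: 22 MB.

22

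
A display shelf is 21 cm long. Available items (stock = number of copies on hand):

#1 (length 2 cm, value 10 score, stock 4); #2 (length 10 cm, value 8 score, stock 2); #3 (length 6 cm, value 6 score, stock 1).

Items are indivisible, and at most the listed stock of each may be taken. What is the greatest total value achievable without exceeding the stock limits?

Best selections within length 21 and stock limits:
- 4×#1 + 1×#2: length 18, value 48
- 4×#1 + 1×#3: length 14, value 46
- 4×#1: length 8, value 40
- 3×#1 + 1×#2: length 16, value 38
Best: 48 score.

48 score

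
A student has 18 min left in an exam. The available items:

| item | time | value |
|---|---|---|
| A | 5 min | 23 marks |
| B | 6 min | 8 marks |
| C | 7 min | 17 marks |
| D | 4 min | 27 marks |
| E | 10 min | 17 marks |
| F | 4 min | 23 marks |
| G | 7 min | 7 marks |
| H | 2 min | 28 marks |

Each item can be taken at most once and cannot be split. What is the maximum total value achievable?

Check high-value combinations within 18 min:
- A+D+F+H: time 5+4+4+2=15, value 23+27+23+28=101
- C+D+F+H: time 7+4+4+2=17, value 17+27+23+28=95
- A+C+D+H: time 5+7+4+2=18, value 23+17+27+28=95
Best: 101 marks.

101 marks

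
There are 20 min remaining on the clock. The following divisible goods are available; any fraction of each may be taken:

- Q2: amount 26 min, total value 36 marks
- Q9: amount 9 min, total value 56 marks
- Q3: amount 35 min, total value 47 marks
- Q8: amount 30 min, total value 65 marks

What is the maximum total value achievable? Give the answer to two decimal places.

79.83

Take in order of value per unit:
- Q9 (56/9 per unit): all 9 → value 56, running total 56.00
- Q8 (65/30 per unit): 11 of 30 → value 11×65/30 = 23.8333, running total 79.83
Total 79.83.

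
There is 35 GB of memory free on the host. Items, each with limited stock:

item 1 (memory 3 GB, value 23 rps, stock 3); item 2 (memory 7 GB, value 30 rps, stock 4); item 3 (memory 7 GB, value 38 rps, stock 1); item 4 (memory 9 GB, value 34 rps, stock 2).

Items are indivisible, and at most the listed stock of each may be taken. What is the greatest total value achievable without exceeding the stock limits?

175 rps

Best selections within memory 35 and stock limits:
- 3×item 1 + 1×item 3 + 2×item 4: memory 34, value 175
- 2×item 1 + 3×item 2 + 1×item 3: memory 34, value 174
Best: 175 rps.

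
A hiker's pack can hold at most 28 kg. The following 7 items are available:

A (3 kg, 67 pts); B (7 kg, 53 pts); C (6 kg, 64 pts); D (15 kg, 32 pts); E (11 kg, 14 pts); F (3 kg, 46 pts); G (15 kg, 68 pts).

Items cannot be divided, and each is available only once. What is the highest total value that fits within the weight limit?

245 pts

Check high-value combinations within 28 kg:
- A+C+F+G: weight 3+6+3+15=27, value 67+64+46+68=245
- A+B+F+G: weight 3+7+3+15=28, value 67+53+46+68=234
- A+B+C+F: weight 3+7+6+3=19, value 67+53+64+46=230
Best: 245 pts.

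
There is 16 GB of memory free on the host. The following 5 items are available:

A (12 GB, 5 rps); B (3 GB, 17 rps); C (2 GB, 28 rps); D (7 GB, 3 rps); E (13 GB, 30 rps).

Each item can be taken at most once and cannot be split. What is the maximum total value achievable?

58 rps

Check high-value combinations within 16 GB:
- C+E: memory 2+13=15, value 28+30=58
- B+C+D: memory 3+2+7=12, value 17+28+3=48
- B+E: memory 3+13=16, value 17+30=47
- B+C: memory 3+2=5, value 17+28=45
Best: 58 rps.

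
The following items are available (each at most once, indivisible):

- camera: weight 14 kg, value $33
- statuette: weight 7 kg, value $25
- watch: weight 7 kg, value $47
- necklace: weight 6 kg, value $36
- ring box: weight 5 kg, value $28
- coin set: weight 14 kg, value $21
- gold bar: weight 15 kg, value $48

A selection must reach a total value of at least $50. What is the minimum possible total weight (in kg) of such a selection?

Subsets with value ≥ 50, sorted by total weight:
- necklace+ring box: weight 11, value 64
- watch+ring box: weight 12, value 75
- statuette+ring box: weight 12, value 53
Minimum weight: 11 kg.

11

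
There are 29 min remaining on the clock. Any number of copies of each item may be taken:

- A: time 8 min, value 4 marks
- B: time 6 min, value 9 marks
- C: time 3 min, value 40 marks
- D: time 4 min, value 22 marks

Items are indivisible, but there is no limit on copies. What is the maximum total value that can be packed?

Best value-per-unit is C at 40/3, and filling with it alone uses time 9×3=27. No mix of the others beats 9×40 = 360.

360 marks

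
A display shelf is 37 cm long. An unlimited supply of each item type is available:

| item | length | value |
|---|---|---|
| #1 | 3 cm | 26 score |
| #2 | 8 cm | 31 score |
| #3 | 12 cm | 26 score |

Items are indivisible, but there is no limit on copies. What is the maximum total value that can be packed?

312 score

Best value-per-unit is #1 at 26/3, and filling with it alone uses length 12×3=36. No mix of the others beats 12×26 = 312.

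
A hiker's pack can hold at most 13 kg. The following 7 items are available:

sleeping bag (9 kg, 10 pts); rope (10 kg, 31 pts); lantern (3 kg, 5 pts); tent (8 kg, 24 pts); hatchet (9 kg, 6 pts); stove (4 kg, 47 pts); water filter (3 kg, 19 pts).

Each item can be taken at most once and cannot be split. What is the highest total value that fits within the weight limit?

Check high-value combinations within 13 kg:
- lantern+stove+water filter: weight 3+4+3=10, value 5+47+19=71
- tent+stove: weight 8+4=12, value 24+47=71
- stove+water filter: weight 4+3=7, value 47+19=66
- sleeping bag+stove: weight 9+4=13, value 10+47=57
- hatchet+stove: weight 9+4=13, value 6+47=53
Best: 71 pts.

71 pts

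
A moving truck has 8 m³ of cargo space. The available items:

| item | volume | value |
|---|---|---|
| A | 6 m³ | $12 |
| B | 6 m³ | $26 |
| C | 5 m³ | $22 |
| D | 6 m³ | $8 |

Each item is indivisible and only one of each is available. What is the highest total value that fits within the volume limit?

Check high-value combinations within 8 m³:
- B: volume 6, value 26
- C: volume 5, value 22
- A: volume 6, value 12
- D: volume 6, value 8
Best: $26.

$26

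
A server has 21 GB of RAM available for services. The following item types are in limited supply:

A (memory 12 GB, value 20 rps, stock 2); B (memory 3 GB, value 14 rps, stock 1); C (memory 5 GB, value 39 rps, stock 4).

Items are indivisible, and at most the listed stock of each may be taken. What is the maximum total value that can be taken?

Best selections within memory 21 and stock limits:
- 4×C: memory 20, value 156
- 1×B + 3×C: memory 18, value 131
Best: 156 rps.

156 rps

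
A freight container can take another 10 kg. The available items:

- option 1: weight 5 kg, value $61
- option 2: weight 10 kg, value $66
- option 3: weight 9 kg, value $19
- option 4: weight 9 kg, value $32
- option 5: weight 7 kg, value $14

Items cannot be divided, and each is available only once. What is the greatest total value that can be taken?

$66

Check high-value combinations within 10 kg:
- option 2: weight 10, value 66
- option 1: weight 5, value 61
- option 4: weight 9, value 32
- option 3: weight 9, value 19
- option 5: weight 7, value 14
Best: $66.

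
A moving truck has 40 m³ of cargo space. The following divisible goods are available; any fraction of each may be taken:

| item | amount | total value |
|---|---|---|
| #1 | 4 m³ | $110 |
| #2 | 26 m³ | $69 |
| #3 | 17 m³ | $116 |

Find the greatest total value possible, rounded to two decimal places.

Take in order of value per unit:
- #1 (110/4 per unit): all 4 → value 110, running total 110.00
- #3 (116/17 per unit): all 17 → value 116, running total 226.00
- #2 (69/26 per unit): 19 of 26 → value 19×69/26 = 50.4231, running total 276.42
Total 276.42.

276.42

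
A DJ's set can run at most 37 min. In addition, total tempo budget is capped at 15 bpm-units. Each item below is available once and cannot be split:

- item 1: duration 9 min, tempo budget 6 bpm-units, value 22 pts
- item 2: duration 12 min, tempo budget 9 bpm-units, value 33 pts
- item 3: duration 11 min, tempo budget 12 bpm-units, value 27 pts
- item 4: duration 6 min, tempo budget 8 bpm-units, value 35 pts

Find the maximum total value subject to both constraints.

Feasible sets respecting both limits:
- item 1+item 4: duration 15, tempo budget 14, value 57
- item 1+item 2: duration 21, tempo budget 15, value 55
- item 4: duration 6, tempo budget 8, value 35
- item 2: duration 12, tempo budget 9, value 33
Best: 57 pts.

57 pts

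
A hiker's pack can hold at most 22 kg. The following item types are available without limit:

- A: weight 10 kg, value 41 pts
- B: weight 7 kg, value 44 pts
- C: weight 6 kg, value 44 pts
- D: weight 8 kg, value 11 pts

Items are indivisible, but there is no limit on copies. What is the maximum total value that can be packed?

132 pts

Best value-per-unit is C at 44/6; filling with it alone gives 3×44 = 132.
Optimal mix: 3×B → weight 21, value 132.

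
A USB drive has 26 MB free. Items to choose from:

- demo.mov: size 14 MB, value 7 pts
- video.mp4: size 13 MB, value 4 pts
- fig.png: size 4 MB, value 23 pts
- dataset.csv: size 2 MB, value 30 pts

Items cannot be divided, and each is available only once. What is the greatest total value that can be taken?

Check high-value combinations within 26 MB:
- demo.mov+fig.png+dataset.csv: size 14+4+2=20, value 7+23+30=60
- video.mp4+fig.png+dataset.csv: size 13+4+2=19, value 4+23+30=57
- fig.png+dataset.csv: size 4+2=6, value 23+30=53
- demo.mov+dataset.csv: size 14+2=16, value 7+30=37
- video.mp4+dataset.csv: size 13+2=15, value 4+30=34
Best: 60 pts.

60 pts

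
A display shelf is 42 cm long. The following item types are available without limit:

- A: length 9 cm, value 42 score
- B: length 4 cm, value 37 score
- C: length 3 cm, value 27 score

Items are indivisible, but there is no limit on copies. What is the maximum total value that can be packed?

Best value-per-unit is B at 37/4; filling with it alone gives 10×37 = 370.
Optimal mix: 9×B + 2×C → length 42, value 387.

387 score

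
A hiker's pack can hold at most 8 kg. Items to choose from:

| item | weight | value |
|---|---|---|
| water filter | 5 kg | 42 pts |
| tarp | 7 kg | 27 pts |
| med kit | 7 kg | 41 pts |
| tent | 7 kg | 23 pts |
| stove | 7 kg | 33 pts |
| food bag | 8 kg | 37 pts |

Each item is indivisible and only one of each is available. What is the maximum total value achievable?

42 pts

Check high-value combinations within 8 kg:
- water filter: weight 5, value 42
- med kit: weight 7, value 41
- food bag: weight 8, value 37
Best: 42 pts.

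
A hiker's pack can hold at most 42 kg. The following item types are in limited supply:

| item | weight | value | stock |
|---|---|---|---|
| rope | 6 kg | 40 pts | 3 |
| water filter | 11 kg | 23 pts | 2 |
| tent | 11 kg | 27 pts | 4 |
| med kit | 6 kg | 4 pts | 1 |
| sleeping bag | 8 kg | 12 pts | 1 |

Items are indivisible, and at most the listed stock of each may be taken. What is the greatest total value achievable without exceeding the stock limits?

174 pts

Top feasible selections:
- 3×rope + 2×tent: weight 40, value 174
- 3×rope + 1×water filter + 1×tent: weight 40, value 170
Best: 174 pts.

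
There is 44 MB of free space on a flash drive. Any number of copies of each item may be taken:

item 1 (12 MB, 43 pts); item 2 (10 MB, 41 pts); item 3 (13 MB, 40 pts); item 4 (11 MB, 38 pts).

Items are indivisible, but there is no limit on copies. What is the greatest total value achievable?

168 pts

Best value-per-unit is item 2 at 41/10; filling with it alone gives 4×41 = 164.
Optimal mix: 2×item 1 + 2×item 2 → size 44, value 168.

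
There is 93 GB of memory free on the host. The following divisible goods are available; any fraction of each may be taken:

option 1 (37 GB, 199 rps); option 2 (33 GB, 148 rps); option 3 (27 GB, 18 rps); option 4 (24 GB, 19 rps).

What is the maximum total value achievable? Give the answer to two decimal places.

Take in order of value per unit:
- option 1 (199/37 per unit): all 37 → value 199, running total 199.00
- option 2 (148/33 per unit): all 33 → value 148, running total 347.00
- option 4 (19/24 per unit): 23 of 24 → value 23×19/24 = 18.2083, running total 365.21
Total 365.21.

365.21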